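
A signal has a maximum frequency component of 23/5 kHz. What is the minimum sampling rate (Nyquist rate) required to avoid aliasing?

By the Nyquist-Shannon sampling theorem,
the minimum sampling rate (Nyquist rate) must be at least 2 * f_max.
Nyquist rate = 2 * 23/5 kHz = 46/5 kHz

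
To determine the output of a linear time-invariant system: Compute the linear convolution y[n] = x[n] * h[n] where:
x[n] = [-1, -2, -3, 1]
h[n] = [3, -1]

y[n] = sum_k x[k]*h[n-k]. Output length = len(x) + len(h) - 1 = 4 + 2 - 1 = 5.
y[0] = -1*3 = -3
y[1] = -2*3 + -1*-1 = -5
y[2] = -3*3 + -2*-1 = -7
y[3] = 1*3 + -3*-1 = 6
y[4] = 1*-1 = -1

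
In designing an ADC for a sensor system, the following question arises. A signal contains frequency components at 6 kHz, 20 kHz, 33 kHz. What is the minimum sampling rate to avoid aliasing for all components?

The highest frequency component is f_max = 33 kHz.
Nyquist rate = 2 * f_max = 2 * 33 kHz = 66 kHz.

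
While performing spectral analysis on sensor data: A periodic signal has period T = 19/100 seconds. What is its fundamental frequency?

The fundamental frequency is the reciprocal of the period.
f = 1/T = 1/(19/100) = 100/19 Hz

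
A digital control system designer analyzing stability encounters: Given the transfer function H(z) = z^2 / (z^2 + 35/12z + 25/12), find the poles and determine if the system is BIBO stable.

Poles are roots of the denominator: z^2 + 35/12z + 25/12 = 0.
Quadratic formula: z = [-(35/12) +/- sqrt((35/12)^2 - 4*(25/12))] / 2
Discriminant = 1225/144 - 25/3 = 25/144; sqrt = 5/12.
z = (-35/12 +/- 5/12) / 2 => z = -5/4 or z = -5/3.
|p1| = 5/4, |p2| = 5/3.
For BIBO stability, all poles must lie inside the unit circle (|p| < 1).
System is UNSTABLE since at least one |p| >= 1.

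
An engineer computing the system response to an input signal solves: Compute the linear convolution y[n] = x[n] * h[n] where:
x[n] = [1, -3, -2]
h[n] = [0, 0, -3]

y[n] = sum_k x[k]*h[n-k]. Output length = len(x) + len(h) - 1 = 3 + 3 - 1 = 5.
y[0] = 1*0 = 0
y[1] = -3*0 + 1*0 = 0
y[2] = -2*0 + -3*0 + 1*-3 = -3
y[3] = -2*0 + -3*-3 = 9
y[4] = -2*-3 = 6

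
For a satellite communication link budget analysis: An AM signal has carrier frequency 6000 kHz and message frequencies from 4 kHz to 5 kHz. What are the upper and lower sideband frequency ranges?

Upper sideband (USB) = fc + [fm_low, fm_high] = 6000 + [4, 5] = [6004, 6005] kHz
Lower sideband (LSB) = fc - [fm_high, fm_low] = 6000 - [5, 4] = [5995, 5996] kHz
Total occupied spectrum: 5995 kHz to 6005 kHz (plus carrier at 6000 kHz)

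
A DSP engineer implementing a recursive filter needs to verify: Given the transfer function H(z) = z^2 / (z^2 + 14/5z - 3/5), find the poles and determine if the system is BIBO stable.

Poles are roots of the denominator: z^2 + 14/5z - 3/5 = 0.
Quadratic formula: z = [-(14/5) +/- sqrt((14/5)^2 - 4*(-3/5))] / 2
Discriminant = 196/25 + 12/5 = 256/25; sqrt = 16/5.
z = (-14/5 +/- 16/5) / 2 => z = 1/5 or z = -3.
|p1| = 3, |p2| = 1/5.
For BIBO stability, all poles must lie inside the unit circle (|p| < 1).
System is UNSTABLE since at least one |p| >= 1.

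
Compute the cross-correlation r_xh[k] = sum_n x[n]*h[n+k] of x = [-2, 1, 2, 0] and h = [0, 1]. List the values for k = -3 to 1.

Both sequences indexed from 0 and zero outside their support.
Lags with overlap: k = -3 to 1.
  r_xh[-3] = x[3]*h[0] = 0
  r_xh[-2] = x[2]*h[0] + x[3]*h[1] = 0
  r_xh[-1] = x[1]*h[0] + x[2]*h[1] = 2
  r_xh[0] = x[0]*h[0] + x[1]*h[1] = 1
  r_xh[1] = x[0]*h[1] = -2
r_xh = [0, 0, 2, 1, -2] (for k = -3, ..., 1)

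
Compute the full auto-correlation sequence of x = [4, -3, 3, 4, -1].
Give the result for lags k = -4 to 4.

r_xx[k] = sum_m x[m]*x[m+k], indexed from 0, for k = -4 to 4:
  r_xx[-4] = x[4]*x[0] = -4
  r_xx[-3] = x[3]*x[0] + x[4]*x[1] = 19
  r_xx[-2] = x[2]*x[0] + x[3]*x[1] + x[4]*x[2] = -3
  r_xx[-1] = x[1]*x[0] + x[2]*x[1] + x[3]*x[2] + x[4]*x[3] = -13
  r_xx[0] = x[0]*x[0] + x[1]*x[1] + x[2]*x[2] + x[3]*x[3] + x[4]*x[4] = 51
  r_xx[1] = x[0]*x[1] + x[1]*x[2] + x[2]*x[3] + x[3]*x[4] = -13
  r_xx[2] = x[0]*x[2] + x[1]*x[3] + x[2]*x[4] = -3
  r_xx[3] = x[0]*x[3] + x[1]*x[4] = 19
  r_xx[4] = x[0]*x[4] = -4
r_xx = [-4, 19, -3, -13, 51, -13, -3, 19, -4]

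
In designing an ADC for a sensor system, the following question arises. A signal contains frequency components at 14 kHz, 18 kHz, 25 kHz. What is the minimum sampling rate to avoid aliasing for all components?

The highest frequency component is f_max = 25 kHz.
Nyquist rate = 2 * f_max = 2 * 25 kHz = 50 kHz.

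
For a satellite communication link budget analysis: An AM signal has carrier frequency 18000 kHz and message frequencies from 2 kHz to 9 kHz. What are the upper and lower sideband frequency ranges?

Upper sideband (USB) = fc + [fm_low, fm_high] = 18000 + [2, 9] = [18002, 18009] kHz
Lower sideband (LSB) = fc - [fm_high, fm_low] = 18000 - [9, 2] = [17991, 17998] kHz
Total occupied spectrum: 17991 kHz to 18009 kHz (plus carrier at 18000 kHz)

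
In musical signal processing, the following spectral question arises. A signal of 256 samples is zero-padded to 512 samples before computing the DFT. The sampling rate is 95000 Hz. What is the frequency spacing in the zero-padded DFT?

Original DFT: N = 256, resolution = f_s/N = 95000/256 = 11875/32 Hz
Zero-padded DFT: N = 512, resolution = f_s/N = 95000/512 = 11875/64 Hz
Zero-padding interpolates the spectrum (finer frequency grid)
but does NOT improve the true spectral resolution (ability to resolve close frequencies).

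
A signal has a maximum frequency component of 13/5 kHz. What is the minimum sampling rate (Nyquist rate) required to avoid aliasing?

By the Nyquist-Shannon sampling theorem,
the minimum sampling rate (Nyquist rate) must be at least 2 * f_max.
Nyquist rate = 2 * 13/5 kHz = 26/5 kHz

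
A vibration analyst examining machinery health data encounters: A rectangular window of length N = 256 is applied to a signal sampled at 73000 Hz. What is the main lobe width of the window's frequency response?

For a rectangular window of length N,
the main lobe width in frequency is 2*f_s/N.
= 2*73000/256 = 9125/16 Hz
This determines the minimum frequency separation for resolving two sinusoids.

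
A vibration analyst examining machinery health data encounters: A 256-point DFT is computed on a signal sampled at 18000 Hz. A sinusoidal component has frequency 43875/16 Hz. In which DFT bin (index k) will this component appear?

DFT frequency resolution = f_s/N = 18000/256 = 1125/16 Hz
Bin index k = f_signal / resolution = 43875/16 / 1125/16 = 39
The signal frequency 43875/16 Hz falls in DFT bin k = 39.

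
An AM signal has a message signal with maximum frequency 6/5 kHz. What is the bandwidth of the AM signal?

In AM (double-sideband), the bandwidth is twice the message frequency.
BW = 2 * f_m = 2 * 6/5 kHz = 12/5 kHz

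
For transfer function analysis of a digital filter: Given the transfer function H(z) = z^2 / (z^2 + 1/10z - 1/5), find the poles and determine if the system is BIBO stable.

Poles are roots of the denominator: z^2 + 1/10z - 1/5 = 0.
Quadratic formula: z = [-(1/10) +/- sqrt((1/10)^2 - 4*(-1/5))] / 2
Discriminant = 1/100 + 4/5 = 81/100; sqrt = 9/10.
z = (-1/10 +/- 9/10) / 2 => z = 2/5 or z = -1/2.
|p1| = 1/2, |p2| = 2/5.
For BIBO stability, all poles must lie inside the unit circle (|p| < 1).
System is STABLE since both |p| < 1.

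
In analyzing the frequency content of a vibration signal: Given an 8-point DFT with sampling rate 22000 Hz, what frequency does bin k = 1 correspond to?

The frequency of DFT bin k is: f_k = k * f_s / N
f_1 = 1 * 22000 / 8 = 2750 Hz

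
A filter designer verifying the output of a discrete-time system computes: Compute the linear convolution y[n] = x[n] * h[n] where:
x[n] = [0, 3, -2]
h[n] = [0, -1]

y[n] = sum_k x[k]*h[n-k]. Output length = len(x) + len(h) - 1 = 3 + 2 - 1 = 4.
y[0] = 0*0 = 0
y[1] = 3*0 + 0*-1 = 0
y[2] = -2*0 + 3*-1 = -3
y[3] = -2*-1 = 2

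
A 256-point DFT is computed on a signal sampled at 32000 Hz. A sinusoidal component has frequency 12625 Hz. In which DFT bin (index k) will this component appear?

DFT frequency resolution = f_s/N = 32000/256 = 125 Hz
Bin index k = f_signal / resolution = 12625 / 125 = 101
The signal frequency 12625 Hz falls in DFT bin k = 101.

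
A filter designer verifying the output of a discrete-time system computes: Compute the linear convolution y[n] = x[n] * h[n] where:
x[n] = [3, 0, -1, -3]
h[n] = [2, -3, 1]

y[n] = sum_k x[k]*h[n-k]. Output length = len(x) + len(h) - 1 = 4 + 3 - 1 = 6.
y[0] = 3*2 = 6
y[1] = 0*2 + 3*-3 = -9
y[2] = -1*2 + 0*-3 + 3*1 = 1
y[3] = -3*2 + -1*-3 + 0*1 = -3
y[4] = -3*-3 + -1*1 = 8
y[5] = -3*1 = -3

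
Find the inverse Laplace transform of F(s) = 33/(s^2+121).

Standard pair: w/(s^2+w^2) <-> sin(wt)*u(t)
Recognize w^2 = 121, so w = 11; numerator 33 = 3*11.
f(t) = 3*sin(11t)*u(t)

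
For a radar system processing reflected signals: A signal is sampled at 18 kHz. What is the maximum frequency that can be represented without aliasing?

The maximum frequency that can be represented without aliasing
is the Nyquist frequency: f_max = f_s / 2 = 18 kHz / 2 = 9 kHz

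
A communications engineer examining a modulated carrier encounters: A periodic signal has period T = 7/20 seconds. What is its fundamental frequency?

The fundamental frequency is the reciprocal of the period.
f = 1/T = 1/(7/20) = 20/7 Hz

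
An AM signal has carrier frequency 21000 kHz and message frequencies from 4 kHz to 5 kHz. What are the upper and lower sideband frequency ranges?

Upper sideband (USB) = fc + [fm_low, fm_high] = 21000 + [4, 5] = [21004, 21005] kHz
Lower sideband (LSB) = fc - [fm_high, fm_low] = 21000 - [5, 4] = [20995, 20996] kHz
Total occupied spectrum: 20995 kHz to 21005 kHz (plus carrier at 21000 kHz)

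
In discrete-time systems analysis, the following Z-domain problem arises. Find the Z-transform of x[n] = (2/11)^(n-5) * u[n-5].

Time-shifting property: if X(z) = Z{x[n]}, then Z{x[n-d]} = z^(-d) * X(z)
X(z) = z/(z - 2/11) for x[n] = (2/11)^n * u[n]
Z{x[n-5]} = z^(-5) * z/(z - 2/11) = z^(-4)/(z - 2/11)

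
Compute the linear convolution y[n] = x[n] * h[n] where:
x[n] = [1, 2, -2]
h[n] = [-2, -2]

y[n] = sum_k x[k]*h[n-k]. Output length = len(x) + len(h) - 1 = 3 + 2 - 1 = 4.
y[0] = 1*-2 = -2
y[1] = 2*-2 + 1*-2 = -6
y[2] = -2*-2 + 2*-2 = 0
y[3] = -2*-2 = 4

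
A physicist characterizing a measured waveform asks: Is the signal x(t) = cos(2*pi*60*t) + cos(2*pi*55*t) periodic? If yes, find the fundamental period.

f1 = 60 Hz, f2 = 55 Hz
Period T1 = 1/60, T2 = 1/55
Ratio T1/T2 = 55/60, which is rational.
The signal is periodic with fundamental period T = 1/GCD(60,55) = 1/5 s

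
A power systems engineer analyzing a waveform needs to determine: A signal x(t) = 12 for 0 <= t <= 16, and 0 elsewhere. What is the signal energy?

Energy = integral of |x(t)|^2 dt over the signal duration
= 12^2 * 16 = 144 * 16 = 2304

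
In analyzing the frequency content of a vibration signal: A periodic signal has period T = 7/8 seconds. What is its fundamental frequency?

The fundamental frequency is the reciprocal of the period.
f = 1/T = 1/(7/8) = 8/7 Hz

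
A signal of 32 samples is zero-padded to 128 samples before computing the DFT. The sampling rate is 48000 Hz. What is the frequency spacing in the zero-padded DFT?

Original DFT: N = 32, resolution = f_s/N = 48000/32 = 1500 Hz
Zero-padded DFT: N = 128, resolution = f_s/N = 48000/128 = 375 Hz
Zero-padding interpolates the spectrum (finer frequency grid)
but does NOT improve the true spectral resolution (ability to resolve close frequencies).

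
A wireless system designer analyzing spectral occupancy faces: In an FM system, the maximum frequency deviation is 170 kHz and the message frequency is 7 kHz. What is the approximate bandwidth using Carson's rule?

Carson's rule: BW = 2*(delta_f + f_m)
= 2*(170 + 7) kHz = 354 kHz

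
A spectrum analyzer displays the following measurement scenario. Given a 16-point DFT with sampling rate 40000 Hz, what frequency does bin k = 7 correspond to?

The frequency of DFT bin k is: f_k = k * f_s / N
f_7 = 7 * 40000 / 16 = 17500 Hz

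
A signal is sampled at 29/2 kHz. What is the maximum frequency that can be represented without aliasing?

The maximum frequency that can be represented without aliasing
is the Nyquist frequency: f_max = f_s / 2 = 29/2 kHz / 2 = 29/4 kHz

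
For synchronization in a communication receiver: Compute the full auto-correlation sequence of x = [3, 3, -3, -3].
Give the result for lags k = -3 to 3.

r_xx[k] = sum_m x[m]*x[m+k], indexed from 0, for k = -3 to 3:
  r_xx[-3] = x[3]*x[0] = -9
  r_xx[-2] = x[2]*x[0] + x[3]*x[1] = -18
  r_xx[-1] = x[1]*x[0] + x[2]*x[1] + x[3]*x[2] = 9
  r_xx[0] = x[0]*x[0] + x[1]*x[1] + x[2]*x[2] + x[3]*x[3] = 36
  r_xx[1] = x[0]*x[1] + x[1]*x[2] + x[2]*x[3] = 9
  r_xx[2] = x[0]*x[2] + x[1]*x[3] = -18
  r_xx[3] = x[0]*x[3] = -9
r_xx = [-9, -18, 9, 36, 9, -18, -9]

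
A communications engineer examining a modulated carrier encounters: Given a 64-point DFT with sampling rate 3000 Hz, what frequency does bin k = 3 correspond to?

The frequency of DFT bin k is: f_k = k * f_s / N
f_3 = 3 * 3000 / 64 = 1125/8 Hz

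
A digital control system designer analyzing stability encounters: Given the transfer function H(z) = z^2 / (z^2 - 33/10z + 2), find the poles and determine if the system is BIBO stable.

Poles are roots of the denominator: z^2 - 33/10z + 2 = 0.
Quadratic formula: z = [-(-33/10) +/- sqrt((-33/10)^2 - 4*(2))] / 2
Discriminant = 1089/100 - 8 = 289/100; sqrt = 17/10.
z = (33/10 +/- 17/10) / 2 => z = 5/2 or z = 4/5.
|p1| = 5/2, |p2| = 4/5.
For BIBO stability, all poles must lie inside the unit circle (|p| < 1).
System is UNSTABLE since at least one |p| >= 1.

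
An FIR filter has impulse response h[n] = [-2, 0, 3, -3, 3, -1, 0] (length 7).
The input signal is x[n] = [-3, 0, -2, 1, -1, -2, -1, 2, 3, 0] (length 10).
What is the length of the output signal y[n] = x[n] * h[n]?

For linear convolution, the output length is:
len(y) = len(x) + len(h) - 1 = 10 + 7 - 1 = 16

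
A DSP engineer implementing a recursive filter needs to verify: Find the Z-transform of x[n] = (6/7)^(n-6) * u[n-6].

Time-shifting property: if X(z) = Z{x[n]}, then Z{x[n-d]} = z^(-d) * X(z)
X(z) = z/(z - 6/7) for x[n] = (6/7)^n * u[n]
Z{x[n-6]} = z^(-6) * z/(z - 6/7) = z^(-5)/(z - 6/7)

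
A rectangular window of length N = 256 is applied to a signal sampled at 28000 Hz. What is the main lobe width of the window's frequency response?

For a rectangular window of length N,
the main lobe width in frequency is 2*f_s/N.
= 2*28000/256 = 875/4 Hz
This determines the minimum frequency separation for resolving two sinusoids.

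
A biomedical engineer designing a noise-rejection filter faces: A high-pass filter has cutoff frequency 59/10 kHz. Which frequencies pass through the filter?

A high-pass filter passes all frequencies above the cutoff frequency 59/10 kHz and attenuates lower frequencies.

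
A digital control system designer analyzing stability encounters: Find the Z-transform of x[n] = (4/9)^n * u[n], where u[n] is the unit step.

The Z-transform of a^n * u[n] is z/(z-a) for |z| > |a|.
Here a = 4/9, so X(z) = z/(z - (4/9)) = 9z/(9z - 4)
ROC: |z| > 4/9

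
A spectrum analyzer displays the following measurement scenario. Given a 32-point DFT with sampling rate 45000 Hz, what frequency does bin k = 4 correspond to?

The frequency of DFT bin k is: f_k = k * f_s / N
f_4 = 4 * 45000 / 32 = 5625 Hz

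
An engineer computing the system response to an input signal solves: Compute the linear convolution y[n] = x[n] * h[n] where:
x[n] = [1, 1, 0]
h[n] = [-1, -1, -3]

y[n] = sum_k x[k]*h[n-k]. Output length = len(x) + len(h) - 1 = 3 + 3 - 1 = 5.
y[0] = 1*-1 = -1
y[1] = 1*-1 + 1*-1 = -2
y[2] = 0*-1 + 1*-1 + 1*-3 = -4
y[3] = 0*-1 + 1*-3 = -3
y[4] = 0*-3 = 0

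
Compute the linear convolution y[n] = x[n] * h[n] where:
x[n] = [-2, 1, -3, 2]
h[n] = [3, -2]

y[n] = sum_k x[k]*h[n-k]. Output length = len(x) + len(h) - 1 = 4 + 2 - 1 = 5.
y[0] = -2*3 = -6
y[1] = 1*3 + -2*-2 = 7
y[2] = -3*3 + 1*-2 = -11
y[3] = 2*3 + -3*-2 = 12
y[4] = 2*-2 = -4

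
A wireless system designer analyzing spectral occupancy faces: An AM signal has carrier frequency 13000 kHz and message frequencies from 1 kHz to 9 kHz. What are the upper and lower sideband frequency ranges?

Upper sideband (USB) = fc + [fm_low, fm_high] = 13000 + [1, 9] = [13001, 13009] kHz
Lower sideband (LSB) = fc - [fm_high, fm_low] = 13000 - [9, 1] = [12991, 12999] kHz
Total occupied spectrum: 12991 kHz to 13009 kHz (plus carrier at 13000 kHz)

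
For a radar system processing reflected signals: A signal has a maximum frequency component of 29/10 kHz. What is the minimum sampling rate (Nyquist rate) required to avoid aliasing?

By the Nyquist-Shannon sampling theorem,
the minimum sampling rate (Nyquist rate) must be at least 2 * f_max.
Nyquist rate = 2 * 29/10 kHz = 29/5 kHz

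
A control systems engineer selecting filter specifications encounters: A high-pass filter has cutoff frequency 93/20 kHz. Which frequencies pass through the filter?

A high-pass filter passes all frequencies above the cutoff frequency 93/20 kHz and attenuates lower frequencies.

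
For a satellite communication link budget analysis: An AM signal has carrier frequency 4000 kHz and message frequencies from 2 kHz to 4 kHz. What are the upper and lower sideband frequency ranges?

Upper sideband (USB) = fc + [fm_low, fm_high] = 4000 + [2, 4] = [4002, 4004] kHz
Lower sideband (LSB) = fc - [fm_high, fm_low] = 4000 - [4, 2] = [3996, 3998] kHz
Total occupied spectrum: 3996 kHz to 4004 kHz (plus carrier at 4000 kHz)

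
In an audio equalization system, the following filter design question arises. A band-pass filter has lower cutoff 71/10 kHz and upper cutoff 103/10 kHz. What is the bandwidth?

Bandwidth = f_high - f_low
= 103/10 kHz - 71/10 kHz = 16/5 kHz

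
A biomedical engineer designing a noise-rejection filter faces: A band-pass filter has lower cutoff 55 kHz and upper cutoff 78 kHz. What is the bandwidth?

Bandwidth = f_high - f_low
= 78 kHz - 55 kHz = 23 kHz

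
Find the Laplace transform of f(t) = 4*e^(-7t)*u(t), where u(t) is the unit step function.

Standard Laplace transform pair:
e^(-at)*u(t) <-> 1/(s+a)
With a = 7: L{4*e^(-7t)*u(t)} = 4/(s+7), ROC: Re(s) > -7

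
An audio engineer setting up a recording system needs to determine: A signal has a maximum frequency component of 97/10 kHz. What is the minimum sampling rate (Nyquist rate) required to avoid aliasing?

By the Nyquist-Shannon sampling theorem,
the minimum sampling rate (Nyquist rate) must be at least 2 * f_max.
Nyquist rate = 2 * 97/10 kHz = 97/5 kHz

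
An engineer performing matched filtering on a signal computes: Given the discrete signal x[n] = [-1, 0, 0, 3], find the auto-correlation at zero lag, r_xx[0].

The auto-correlation at zero lag r_xx[0] equals the signal energy.
r_xx[0] = sum of x[n]^2 = (-1)^2 + 0^2 + 0^2 + 3^2
= 1 + 0 + 0 + 9 = 10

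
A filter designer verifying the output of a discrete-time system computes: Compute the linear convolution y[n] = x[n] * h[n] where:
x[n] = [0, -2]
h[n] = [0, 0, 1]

y[n] = sum_k x[k]*h[n-k]. Output length = len(x) + len(h) - 1 = 2 + 3 - 1 = 4.
y[0] = 0*0 = 0
y[1] = -2*0 + 0*0 = 0
y[2] = -2*0 + 0*1 = 0
y[3] = -2*1 = -2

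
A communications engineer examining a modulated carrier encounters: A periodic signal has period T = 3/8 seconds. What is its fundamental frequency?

The fundamental frequency is the reciprocal of the period.
f = 1/T = 1/(3/8) = 8/3 Hz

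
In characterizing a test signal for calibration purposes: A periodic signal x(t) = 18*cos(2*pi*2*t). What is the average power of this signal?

Average power of A*cos(wt) is A^2/2.
P = 18^2 / 2 = 324/2 = 162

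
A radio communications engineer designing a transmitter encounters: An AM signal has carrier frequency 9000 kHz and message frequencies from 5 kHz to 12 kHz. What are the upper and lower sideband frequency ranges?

Upper sideband (USB) = fc + [fm_low, fm_high] = 9000 + [5, 12] = [9005, 9012] kHz
Lower sideband (LSB) = fc - [fm_high, fm_low] = 9000 - [12, 5] = [8988, 8995] kHz
Total occupied spectrum: 8988 kHz to 9012 kHz (plus carrier at 9000 kHz)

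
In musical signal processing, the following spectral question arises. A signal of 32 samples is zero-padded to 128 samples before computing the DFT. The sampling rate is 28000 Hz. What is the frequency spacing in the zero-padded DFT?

Original DFT: N = 32, resolution = f_s/N = 28000/32 = 875 Hz
Zero-padded DFT: N = 128, resolution = f_s/N = 28000/128 = 875/4 Hz
Zero-padding interpolates the spectrum (finer frequency grid)
but does NOT improve the true spectral resolution (ability to resolve close frequencies).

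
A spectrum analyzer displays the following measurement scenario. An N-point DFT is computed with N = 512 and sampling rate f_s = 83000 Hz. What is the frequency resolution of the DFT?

DFT frequency resolution = f_s / N
= 83000 / 512 = 10375/64 Hz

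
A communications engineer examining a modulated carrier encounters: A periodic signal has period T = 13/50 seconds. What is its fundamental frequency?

The fundamental frequency is the reciprocal of the period.
f = 1/T = 1/(13/50) = 50/13 Hz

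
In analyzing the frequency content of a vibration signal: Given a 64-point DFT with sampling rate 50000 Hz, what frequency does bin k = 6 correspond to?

The frequency of DFT bin k is: f_k = k * f_s / N
f_6 = 6 * 50000 / 64 = 9375/2 Hz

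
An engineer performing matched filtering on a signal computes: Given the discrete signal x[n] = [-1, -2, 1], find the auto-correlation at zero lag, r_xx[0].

The auto-correlation at zero lag r_xx[0] equals the signal energy.
r_xx[0] = sum of x[n]^2 = (-1)^2 + (-2)^2 + 1^2
= 1 + 4 + 1 = 6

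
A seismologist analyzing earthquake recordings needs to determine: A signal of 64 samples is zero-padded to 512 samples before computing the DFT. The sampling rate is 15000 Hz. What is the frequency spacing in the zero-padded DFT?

Original DFT: N = 64, resolution = f_s/N = 15000/64 = 1875/8 Hz
Zero-padded DFT: N = 512, resolution = f_s/N = 15000/512 = 1875/64 Hz
Zero-padding interpolates the spectrum (finer frequency grid)
but does NOT improve the true spectral resolution (ability to resolve close frequencies).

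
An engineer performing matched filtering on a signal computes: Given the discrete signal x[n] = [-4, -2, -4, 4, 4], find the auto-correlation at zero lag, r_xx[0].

The auto-correlation at zero lag r_xx[0] equals the signal energy.
r_xx[0] = sum of x[n]^2 = (-4)^2 + (-2)^2 + (-4)^2 + 4^2 + 4^2
= 16 + 4 + 16 + 16 + 16 = 68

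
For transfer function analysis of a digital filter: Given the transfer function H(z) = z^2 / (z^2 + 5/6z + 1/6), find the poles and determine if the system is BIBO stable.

Poles are roots of the denominator: z^2 + 5/6z + 1/6 = 0.
Quadratic formula: z = [-(5/6) +/- sqrt((5/6)^2 - 4*(1/6))] / 2
Discriminant = 25/36 - 2/3 = 1/36; sqrt = 1/6.
z = (-5/6 +/- 1/6) / 2 => z = -1/3 or z = -1/2.
|p1| = 1/2, |p2| = 1/3.
For BIBO stability, all poles must lie inside the unit circle (|p| < 1).
System is STABLE since both |p| < 1.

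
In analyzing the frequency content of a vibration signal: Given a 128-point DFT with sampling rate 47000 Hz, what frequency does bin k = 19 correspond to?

The frequency of DFT bin k is: f_k = k * f_s / N
f_19 = 19 * 47000 / 128 = 111625/16 Hz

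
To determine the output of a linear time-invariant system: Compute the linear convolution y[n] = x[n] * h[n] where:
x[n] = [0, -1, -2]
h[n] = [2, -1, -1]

y[n] = sum_k x[k]*h[n-k]. Output length = len(x) + len(h) - 1 = 3 + 3 - 1 = 5.
y[0] = 0*2 = 0
y[1] = -1*2 + 0*-1 = -2
y[2] = -2*2 + -1*-1 + 0*-1 = -3
y[3] = -2*-1 + -1*-1 = 3
y[4] = -2*-1 = 2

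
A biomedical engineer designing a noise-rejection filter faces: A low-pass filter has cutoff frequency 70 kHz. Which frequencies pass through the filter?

A low-pass filter passes all frequencies below the cutoff frequency 70 kHz and attenuates higher frequencies.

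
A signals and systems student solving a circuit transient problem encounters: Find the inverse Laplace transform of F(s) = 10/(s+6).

Standard pair: k/(s+a) <-> k*e^(-at)*u(t)
With k=10, a=6: f(t) = 10*e^(-6t)*u(t)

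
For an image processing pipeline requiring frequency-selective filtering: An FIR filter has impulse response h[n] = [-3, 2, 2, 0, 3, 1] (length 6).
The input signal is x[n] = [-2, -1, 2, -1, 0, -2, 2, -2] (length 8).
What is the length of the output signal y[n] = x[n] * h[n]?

For linear convolution, the output length is:
len(y) = len(x) + len(h) - 1 = 8 + 6 - 1 = 13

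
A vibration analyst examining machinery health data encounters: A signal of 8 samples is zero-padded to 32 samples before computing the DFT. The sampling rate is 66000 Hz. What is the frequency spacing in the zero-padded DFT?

Original DFT: N = 8, resolution = f_s/N = 66000/8 = 8250 Hz
Zero-padded DFT: N = 32, resolution = f_s/N = 66000/32 = 4125/2 Hz
Zero-padding interpolates the spectrum (finer frequency grid)
but does NOT improve the true spectral resolution (ability to resolve close frequencies).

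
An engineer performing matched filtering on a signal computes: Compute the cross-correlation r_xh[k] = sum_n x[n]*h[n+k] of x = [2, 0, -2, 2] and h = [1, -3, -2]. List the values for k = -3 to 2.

Both sequences indexed from 0 and zero outside their support.
Lags with overlap: k = -3 to 2.
  r_xh[-3] = x[3]*h[0] = 2
  r_xh[-2] = x[2]*h[0] + x[3]*h[1] = -8
  r_xh[-1] = x[1]*h[0] + x[2]*h[1] + x[3]*h[2] = 2
  r_xh[0] = x[0]*h[0] + x[1]*h[1] + x[2]*h[2] = 6
  r_xh[1] = x[0]*h[1] + x[1]*h[2] = -6
  r_xh[2] = x[0]*h[2] = -4
r_xh = [2, -8, 2, 6, -6, -4] (for k = -3, ..., 2)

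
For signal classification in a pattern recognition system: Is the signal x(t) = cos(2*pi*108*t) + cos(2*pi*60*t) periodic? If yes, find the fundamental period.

f1 = 108 Hz, f2 = 60 Hz
Period T1 = 1/108, T2 = 1/60
Ratio T1/T2 = 60/108, which is rational.
The signal is periodic with fundamental period T = 1/GCD(108,60) = 1/12 s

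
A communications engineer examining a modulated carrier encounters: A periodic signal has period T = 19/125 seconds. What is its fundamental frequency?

The fundamental frequency is the reciprocal of the period.
f = 1/T = 1/(19/125) = 125/19 Hz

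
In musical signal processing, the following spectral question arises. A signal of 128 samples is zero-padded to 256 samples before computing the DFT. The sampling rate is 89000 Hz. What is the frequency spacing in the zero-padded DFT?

Original DFT: N = 128, resolution = f_s/N = 89000/128 = 11125/16 Hz
Zero-padded DFT: N = 256, resolution = f_s/N = 89000/256 = 11125/32 Hz
Zero-padding interpolates the spectrum (finer frequency grid)
but does NOT improve the true spectral resolution (ability to resolve close frequencies).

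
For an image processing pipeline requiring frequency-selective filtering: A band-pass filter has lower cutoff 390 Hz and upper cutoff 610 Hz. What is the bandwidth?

Bandwidth = f_high - f_low
= 610 Hz - 390 Hz = 220 Hz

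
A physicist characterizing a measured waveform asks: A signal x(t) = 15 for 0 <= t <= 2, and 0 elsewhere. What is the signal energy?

Energy = integral of |x(t)|^2 dt over the signal duration
= 15^2 * 2 = 225 * 2 = 450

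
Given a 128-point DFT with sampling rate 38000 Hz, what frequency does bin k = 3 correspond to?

The frequency of DFT bin k is: f_k = k * f_s / N
f_3 = 3 * 38000 / 128 = 7125/8 Hz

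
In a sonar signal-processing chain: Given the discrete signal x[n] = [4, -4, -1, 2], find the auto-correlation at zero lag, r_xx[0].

The auto-correlation at zero lag r_xx[0] equals the signal energy.
r_xx[0] = sum of x[n]^2 = 4^2 + (-4)^2 + (-1)^2 + 2^2
= 16 + 16 + 1 + 4 = 37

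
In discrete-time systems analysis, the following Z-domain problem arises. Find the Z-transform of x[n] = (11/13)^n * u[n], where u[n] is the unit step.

The Z-transform of a^n * u[n] is z/(z-a) for |z| > |a|.
Here a = 11/13, so X(z) = z/(z - (11/13)) = 13z/(13z - 11)
ROC: |z| > 11/13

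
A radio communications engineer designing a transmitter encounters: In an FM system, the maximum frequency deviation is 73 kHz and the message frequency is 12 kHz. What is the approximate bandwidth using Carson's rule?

Carson's rule: BW = 2*(delta_f + f_m)
= 2*(73 + 12) kHz = 170 kHz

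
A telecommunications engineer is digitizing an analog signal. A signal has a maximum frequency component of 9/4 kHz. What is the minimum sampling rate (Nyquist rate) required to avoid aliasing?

By the Nyquist-Shannon sampling theorem,
the minimum sampling rate (Nyquist rate) must be at least 2 * f_max.
Nyquist rate = 2 * 9/4 kHz = 9/2 kHz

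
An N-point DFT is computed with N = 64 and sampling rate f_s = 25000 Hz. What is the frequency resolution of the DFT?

DFT frequency resolution = f_s / N
= 25000 / 64 = 3125/8 Hz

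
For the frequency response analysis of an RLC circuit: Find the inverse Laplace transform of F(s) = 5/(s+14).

Standard pair: k/(s+a) <-> k*e^(-at)*u(t)
With k=5, a=14: f(t) = 5*e^(-14t)*u(t)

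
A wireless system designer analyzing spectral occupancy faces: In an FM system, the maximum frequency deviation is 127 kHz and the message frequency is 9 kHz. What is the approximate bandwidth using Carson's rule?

Carson's rule: BW = 2*(delta_f + f_m)
= 2*(127 + 9) kHz = 272 kHz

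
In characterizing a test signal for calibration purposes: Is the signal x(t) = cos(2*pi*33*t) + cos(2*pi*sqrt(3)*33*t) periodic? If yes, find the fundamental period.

f1 = 33 Hz, f2 = 33*sqrt(3) Hz
Ratio f2/f1 = sqrt(3), which is irrational.
Since the frequency ratio is irrational, no common period exists.
The signal is not periodic.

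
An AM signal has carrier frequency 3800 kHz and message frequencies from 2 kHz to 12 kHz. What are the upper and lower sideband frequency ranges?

Upper sideband (USB) = fc + [fm_low, fm_high] = 3800 + [2, 12] = [3802, 3812] kHz
Lower sideband (LSB) = fc - [fm_high, fm_low] = 3800 - [12, 2] = [3788, 3798] kHz
Total occupied spectrum: 3788 kHz to 3812 kHz (plus carrier at 3800 kHz)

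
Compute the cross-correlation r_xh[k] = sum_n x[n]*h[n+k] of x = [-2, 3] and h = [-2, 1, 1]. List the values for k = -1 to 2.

Both sequences indexed from 0 and zero outside their support.
Lags with overlap: k = -1 to 2.
  r_xh[-1] = x[1]*h[0] = -6
  r_xh[0] = x[0]*h[0] + x[1]*h[1] = 7
  r_xh[1] = x[0]*h[1] + x[1]*h[2] = 1
  r_xh[2] = x[0]*h[2] = -2
r_xh = [-6, 7, 1, -2] (for k = -1, ..., 2)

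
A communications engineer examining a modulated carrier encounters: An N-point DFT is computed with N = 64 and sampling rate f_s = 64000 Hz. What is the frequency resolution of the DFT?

DFT frequency resolution = f_s / N
= 64000 / 64 = 1000 Hz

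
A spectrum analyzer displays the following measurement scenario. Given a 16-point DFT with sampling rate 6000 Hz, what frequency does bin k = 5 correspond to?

The frequency of DFT bin k is: f_k = k * f_s / N
f_5 = 5 * 6000 / 16 = 1875 Hz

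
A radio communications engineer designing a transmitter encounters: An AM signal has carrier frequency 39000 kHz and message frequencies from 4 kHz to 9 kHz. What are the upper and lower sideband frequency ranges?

Upper sideband (USB) = fc + [fm_low, fm_high] = 39000 + [4, 9] = [39004, 39009] kHz
Lower sideband (LSB) = fc - [fm_high, fm_low] = 39000 - [9, 4] = [38991, 38996] kHz
Total occupied spectrum: 38991 kHz to 39009 kHz (plus carrier at 39000 kHz)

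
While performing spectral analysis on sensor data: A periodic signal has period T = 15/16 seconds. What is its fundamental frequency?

The fundamental frequency is the reciprocal of the period.
f = 1/T = 1/(15/16) = 16/15 Hz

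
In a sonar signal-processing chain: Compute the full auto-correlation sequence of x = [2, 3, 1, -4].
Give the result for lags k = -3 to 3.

r_xx[k] = sum_m x[m]*x[m+k], indexed from 0, for k = -3 to 3:
  r_xx[-3] = x[3]*x[0] = -8
  r_xx[-2] = x[2]*x[0] + x[3]*x[1] = -10
  r_xx[-1] = x[1]*x[0] + x[2]*x[1] + x[3]*x[2] = 5
  r_xx[0] = x[0]*x[0] + x[1]*x[1] + x[2]*x[2] + x[3]*x[3] = 30
  r_xx[1] = x[0]*x[1] + x[1]*x[2] + x[2]*x[3] = 5
  r_xx[2] = x[0]*x[2] + x[1]*x[3] = -10
  r_xx[3] = x[0]*x[3] = -8
r_xx = [-8, -10, 5, 30, 5, -10, -8]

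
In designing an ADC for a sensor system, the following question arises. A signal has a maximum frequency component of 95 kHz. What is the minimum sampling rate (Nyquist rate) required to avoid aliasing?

By the Nyquist-Shannon sampling theorem,
the minimum sampling rate (Nyquist rate) must be at least 2 * f_max.
Nyquist rate = 2 * 95 kHz = 190 kHz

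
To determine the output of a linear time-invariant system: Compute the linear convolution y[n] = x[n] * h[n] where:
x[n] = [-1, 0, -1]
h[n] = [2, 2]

y[n] = sum_k x[k]*h[n-k]. Output length = len(x) + len(h) - 1 = 3 + 2 - 1 = 4.
y[0] = -1*2 = -2
y[1] = 0*2 + -1*2 = -2
y[2] = -1*2 + 0*2 = -2
y[3] = -1*2 = -2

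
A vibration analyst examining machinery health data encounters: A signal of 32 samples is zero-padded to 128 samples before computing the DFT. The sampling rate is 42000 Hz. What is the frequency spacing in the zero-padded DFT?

Original DFT: N = 32, resolution = f_s/N = 42000/32 = 2625/2 Hz
Zero-padded DFT: N = 128, resolution = f_s/N = 42000/128 = 2625/8 Hz
Zero-padding interpolates the spectrum (finer frequency grid)
but does NOT improve the true spectral resolution (ability to resolve close frequencies).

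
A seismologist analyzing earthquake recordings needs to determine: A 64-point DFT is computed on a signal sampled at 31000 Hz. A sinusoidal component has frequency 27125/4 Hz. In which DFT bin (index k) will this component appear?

DFT frequency resolution = f_s/N = 31000/64 = 3875/8 Hz
Bin index k = f_signal / resolution = 27125/4 / 3875/8 = 14
The signal frequency 27125/4 Hz falls in DFT bin k = 14.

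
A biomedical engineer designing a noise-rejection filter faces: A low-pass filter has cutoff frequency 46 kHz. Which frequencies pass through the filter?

A low-pass filter passes all frequencies below the cutoff frequency 46 kHz and attenuates higher frequencies.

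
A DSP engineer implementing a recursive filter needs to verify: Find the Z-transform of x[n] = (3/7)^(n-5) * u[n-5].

Time-shifting property: if X(z) = Z{x[n]}, then Z{x[n-d]} = z^(-d) * X(z)
X(z) = z/(z - 3/7) for x[n] = (3/7)^n * u[n]
Z{x[n-5]} = z^(-5) * z/(z - 3/7) = z^(-4)/(z - 3/7)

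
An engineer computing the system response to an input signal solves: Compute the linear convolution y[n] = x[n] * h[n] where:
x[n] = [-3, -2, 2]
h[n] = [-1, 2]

y[n] = sum_k x[k]*h[n-k]. Output length = len(x) + len(h) - 1 = 3 + 2 - 1 = 4.
y[0] = -3*-1 = 3
y[1] = -2*-1 + -3*2 = -4
y[2] = 2*-1 + -2*2 = -6
y[3] = 2*2 = 4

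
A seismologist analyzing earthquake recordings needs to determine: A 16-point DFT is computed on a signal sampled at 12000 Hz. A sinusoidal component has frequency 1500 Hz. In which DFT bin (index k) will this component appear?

DFT frequency resolution = f_s/N = 12000/16 = 750 Hz
Bin index k = f_signal / resolution = 1500 / 750 = 2
The signal frequency 1500 Hz falls in DFT bin k = 2.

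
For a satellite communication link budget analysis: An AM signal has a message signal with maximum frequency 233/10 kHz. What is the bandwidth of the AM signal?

In AM (double-sideband), the bandwidth is twice the message frequency.
BW = 2 * f_m = 2 * 233/10 kHz = 233/5 kHz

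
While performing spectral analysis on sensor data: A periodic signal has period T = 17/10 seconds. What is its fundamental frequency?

The fundamental frequency is the reciprocal of the period.
f = 1/T = 1/(17/10) = 10/17 Hz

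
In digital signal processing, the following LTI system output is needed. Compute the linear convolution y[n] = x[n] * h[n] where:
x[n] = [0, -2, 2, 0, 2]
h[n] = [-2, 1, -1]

y[n] = sum_k x[k]*h[n-k]. Output length = len(x) + len(h) - 1 = 5 + 3 - 1 = 7.
y[0] = 0*-2 = 0
y[1] = -2*-2 + 0*1 = 4
y[2] = 2*-2 + -2*1 + 0*-1 = -6
y[3] = 0*-2 + 2*1 + -2*-1 = 4
y[4] = 2*-2 + 0*1 + 2*-1 = -6
y[5] = 2*1 + 0*-1 = 2
y[6] = 2*-1 = -2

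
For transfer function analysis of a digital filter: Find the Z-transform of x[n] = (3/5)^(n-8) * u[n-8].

Time-shifting property: if X(z) = Z{x[n]}, then Z{x[n-d]} = z^(-d) * X(z)
X(z) = z/(z - 3/5) for x[n] = (3/5)^n * u[n]
Z{x[n-8]} = z^(-8) * z/(z - 3/5) = z^(-7)/(z - 3/5)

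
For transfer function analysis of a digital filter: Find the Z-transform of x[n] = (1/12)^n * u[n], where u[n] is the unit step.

The Z-transform of a^n * u[n] is z/(z-a) for |z| > |a|.
Here a = 1/12, so X(z) = z/(z - (1/12)) = 12z/(12z - 1)
ROC: |z| > 1/12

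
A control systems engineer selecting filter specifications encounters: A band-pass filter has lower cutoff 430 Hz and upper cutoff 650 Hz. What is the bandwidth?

Bandwidth = f_high - f_low
= 650 Hz - 430 Hz = 220 Hz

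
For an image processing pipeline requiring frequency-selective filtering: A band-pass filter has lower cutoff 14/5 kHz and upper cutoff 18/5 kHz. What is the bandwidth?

Bandwidth = f_high - f_low
= 18/5 kHz - 14/5 kHz = 4/5 kHz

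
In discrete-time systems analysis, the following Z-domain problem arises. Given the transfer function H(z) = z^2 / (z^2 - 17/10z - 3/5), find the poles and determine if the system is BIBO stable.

Poles are roots of the denominator: z^2 - 17/10z - 3/5 = 0.
Quadratic formula: z = [-(-17/10) +/- sqrt((-17/10)^2 - 4*(-3/5))] / 2
Discriminant = 289/100 + 12/5 = 529/100; sqrt = 23/10.
z = (17/10 +/- 23/10) / 2 => z = 2 or z = -3/10.
|p1| = 2, |p2| = 3/10.
For BIBO stability, all poles must lie inside the unit circle (|p| < 1).
System is UNSTABLE since at least one |p| >= 1.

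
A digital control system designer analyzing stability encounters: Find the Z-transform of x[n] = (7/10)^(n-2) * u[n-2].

Time-shifting property: if X(z) = Z{x[n]}, then Z{x[n-d]} = z^(-d) * X(z)
X(z) = z/(z - 7/10) for x[n] = (7/10)^n * u[n]
Z{x[n-2]} = z^(-2) * z/(z - 7/10) = z^(-1)/(z - 7/10)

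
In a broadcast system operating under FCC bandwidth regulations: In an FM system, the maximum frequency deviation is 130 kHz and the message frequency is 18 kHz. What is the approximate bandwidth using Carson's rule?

Carson's rule: BW = 2*(delta_f + f_m)
= 2*(130 + 18) kHz = 296 kHz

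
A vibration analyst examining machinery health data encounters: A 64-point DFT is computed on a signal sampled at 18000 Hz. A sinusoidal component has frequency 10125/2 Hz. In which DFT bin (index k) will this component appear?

DFT frequency resolution = f_s/N = 18000/64 = 1125/4 Hz
Bin index k = f_signal / resolution = 10125/2 / 1125/4 = 18
The signal frequency 10125/2 Hz falls in DFT bin k = 18.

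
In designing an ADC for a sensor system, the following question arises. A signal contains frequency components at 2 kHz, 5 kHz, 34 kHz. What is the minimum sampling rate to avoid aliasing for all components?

The highest frequency component is f_max = 34 kHz.
Nyquist rate = 2 * f_max = 2 * 34 kHz = 68 kHz.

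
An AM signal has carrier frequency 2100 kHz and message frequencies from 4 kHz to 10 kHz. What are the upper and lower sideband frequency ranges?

Upper sideband (USB) = fc + [fm_low, fm_high] = 2100 + [4, 10] = [2104, 2110] kHz
Lower sideband (LSB) = fc - [fm_high, fm_low] = 2100 - [10, 4] = [2090, 2096] kHz
Total occupied spectrum: 2090 kHz to 2110 kHz (plus carrier at 2100 kHz)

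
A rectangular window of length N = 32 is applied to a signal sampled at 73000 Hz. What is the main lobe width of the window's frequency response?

For a rectangular window of length N,
the main lobe width in frequency is 2*f_s/N.
= 2*73000/32 = 9125/2 Hz
This determines the minimum frequency separation for resolving two sinusoids.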